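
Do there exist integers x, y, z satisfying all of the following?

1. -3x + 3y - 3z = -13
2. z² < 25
No

Even the single constraint (-3x + 3y - 3z = -13) is infeasible over the integers.

  - -3x + 3y - 3z = -13: every term on the left is divisible by 3, so the LHS ≡ 0 (mod 3), but the RHS -13 is not — no integer solution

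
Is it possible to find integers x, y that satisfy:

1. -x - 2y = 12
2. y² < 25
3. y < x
No

The full constraint system is jointly infeasible over the integers. Each constraint and what it forces:

  - -x - 2y = 12: is a linear equation tying the variables together
  - y² < 25: restricts y to |y| ≤ 4
  - y < x: bounds one variable relative to another variable

Propagating the comparison: x > y and y ≥ -4 give x ≥ -3. Range argument: with x ∈ [-3, ∞], y ∈ [-4, 4], the left side of the equation is at most 11, but the right side is 12 > 11. No integer solution exists.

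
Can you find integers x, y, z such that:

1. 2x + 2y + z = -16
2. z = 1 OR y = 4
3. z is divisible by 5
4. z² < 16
Yes

Take x = -12, y = 4, z = 0. Substituting into each constraint:
  (1) 2(-12) + 2(4) + 0 = -16 ✓
  (2) y = 4, target 4 ✓ (second branch holds)
  (3) 0 = 5 × 0, remainder 0 ✓
  (4) z² = (0)² = 0, and 0 < 16 ✓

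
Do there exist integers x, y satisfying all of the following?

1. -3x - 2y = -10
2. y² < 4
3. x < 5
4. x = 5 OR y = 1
No

A contradictory subset is {-3x - 2y = -10, x < 5, x = 5 OR y = 1}. No integer assignment can satisfy these jointly:

  - -3x - 2y = -10: is a linear equation tying the variables together
  - x < 5: bounds one variable relative to a constant
  - x = 5 OR y = 1: forces a choice: either x = 5 or y = 1

Split on the disjunction (x = 5 OR y = 1):
  • If x = 5: this contradicts the bound x ≤ 4.
  • If y = 1: with y = 1, every remaining term of the linear equation is divisible by 3, so the left side is ≡ 0 (mod 3); but the right side -8 ≡ 1 (mod 3). No integers can satisfy it.
Both branches are infeasible, so the system has no integer solution.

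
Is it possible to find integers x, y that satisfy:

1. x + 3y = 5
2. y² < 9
Yes

Take x = 2, y = 1. Substituting into each constraint:
  (1) 2 + 3(1) = 5 ✓
  (2) y² = (1)² = 1, and 1 < 9 ✓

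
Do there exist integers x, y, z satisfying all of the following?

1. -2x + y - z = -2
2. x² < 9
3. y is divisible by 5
Yes

Take x = 0, y = 0, z = 2. Substituting into each constraint:
  (1) -2(0) + 0 + (-2) = -2 ✓
  (2) x² = (0)² = 0, and 0 < 9 ✓
  (3) 0 = 5 × 0, remainder 0 ✓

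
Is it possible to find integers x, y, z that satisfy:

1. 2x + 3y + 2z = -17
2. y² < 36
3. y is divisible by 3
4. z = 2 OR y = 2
Yes

Take x = -6, y = -3, z = 2. Substituting into each constraint:
  (1) 2(-6) + 3(-3) + 2(2) = -17 ✓
  (2) y² = (-3)² = 9, and 9 < 36 ✓
  (3) -3 = 3 × -1, remainder 0 ✓
  (4) z = 2, target 2 ✓ (first branch holds)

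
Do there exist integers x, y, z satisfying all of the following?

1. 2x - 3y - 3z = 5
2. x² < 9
Yes

Take x = 1, y = -1, z = 0. Substituting into each constraint:
  (1) 2(1) - 3(-1) - 3(0) = 5 ✓
  (2) x² = (1)² = 1, and 1 < 9 ✓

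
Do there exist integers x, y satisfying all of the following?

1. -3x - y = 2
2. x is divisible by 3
Yes

Take x = 0, y = -2. Substituting into each constraint:
  (1) -3(0) + 2 = 2 ✓
  (2) 0 = 3 × 0, remainder 0 ✓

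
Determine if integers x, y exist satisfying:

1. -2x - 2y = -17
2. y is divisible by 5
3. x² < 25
No

Even the single constraint (-2x - 2y = -17) is infeasible over the integers.

  - -2x - 2y = -17: every term on the left is divisible by 2, so the LHS ≡ 0 (mod 2), but the RHS -17 is not — no integer solution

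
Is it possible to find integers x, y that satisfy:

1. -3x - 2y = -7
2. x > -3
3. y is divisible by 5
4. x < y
Yes

Take x = -1, y = 5. Substituting into each constraint:
  (1) -3(-1) - 2(5) = -7 ✓
  (2) -1 > -3 ✓
  (3) 5 = 5 × 1, remainder 0 ✓
  (4) -1 < 5 ✓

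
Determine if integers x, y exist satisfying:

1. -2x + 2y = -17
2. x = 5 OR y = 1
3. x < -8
No

Even the single constraint (-2x + 2y = -17) is infeasible over the integers.

  - -2x + 2y = -17: every term on the left is divisible by 2, so the LHS ≡ 0 (mod 2), but the RHS -17 is not — no integer solution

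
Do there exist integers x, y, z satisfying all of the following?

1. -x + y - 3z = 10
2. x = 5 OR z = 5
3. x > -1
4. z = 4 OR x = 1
Yes

Take x = 5, y = 27, z = 4. Substituting into each constraint:
  (1) (-5) + 27 - 3(4) = 10 ✓
  (2) x = 5, target 5 ✓ (first branch holds)
  (3) 5 > -1 ✓
  (4) z = 4, target 4 ✓ (first branch holds)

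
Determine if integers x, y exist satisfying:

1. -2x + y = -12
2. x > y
Yes

Take x = 11, y = 10. Substituting into each constraint:
  (1) -2(11) + 10 = -12 ✓
  (2) 11 > 10 ✓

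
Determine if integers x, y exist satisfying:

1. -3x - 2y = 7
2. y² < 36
Yes

Take x = 1, y = -5. Substituting into each constraint:
  (1) -3(1) - 2(-5) = 7 ✓
  (2) y² = (-5)² = 25, and 25 < 36 ✓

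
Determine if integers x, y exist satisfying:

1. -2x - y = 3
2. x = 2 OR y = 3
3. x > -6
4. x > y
Yes

Take x = 2, y = -7. Substituting into each constraint:
  (1) -2(2) + 7 = 3 ✓
  (2) x = 2, target 2 ✓ (first branch holds)
  (3) 2 > -6 ✓
  (4) 2 > -7 ✓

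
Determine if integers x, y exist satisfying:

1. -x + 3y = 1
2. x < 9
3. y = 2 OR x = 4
Yes

Take x = 5, y = 2. Substituting into each constraint:
  (1) (-5) + 3(2) = 1 ✓
  (2) 5 < 9 ✓
  (3) y = 2, target 2 ✓ (first branch holds)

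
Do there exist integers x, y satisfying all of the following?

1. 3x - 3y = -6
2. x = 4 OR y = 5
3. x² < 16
Yes

Take x = 3, y = 5. Substituting into each constraint:
  (1) 3(3) - 3(5) = -6 ✓
  (2) y = 5, target 5 ✓ (second branch holds)
  (3) x² = (3)² = 9, and 9 < 16 ✓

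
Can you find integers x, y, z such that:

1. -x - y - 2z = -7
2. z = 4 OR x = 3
Yes

Take x = 0, y = -1, z = 4. Substituting into each constraint:
  (1) 0 + 1 - 2(4) = -7 ✓
  (2) z = 4, target 4 ✓ (first branch holds)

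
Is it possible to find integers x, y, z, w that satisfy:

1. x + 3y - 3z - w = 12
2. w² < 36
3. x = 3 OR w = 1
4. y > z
Yes

Take x = 3, y = 2, z = 0, w = -3. Substituting into each constraint:
  (1) 3 + 3(2) - 3(0) + 3 = 12 ✓
  (2) w² = (-3)² = 9, and 9 < 36 ✓
  (3) x = 3, target 3 ✓ (first branch holds)
  (4) 2 > 0 ✓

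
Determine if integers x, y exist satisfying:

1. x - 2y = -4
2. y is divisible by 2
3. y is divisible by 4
Yes

Take x = -4, y = 0. Substituting into each constraint:
  (1) (-4) - 2(0) = -4 ✓
  (2) 0 = 2 × 0, remainder 0 ✓
  (3) 0 = 4 × 0, remainder 0 ✓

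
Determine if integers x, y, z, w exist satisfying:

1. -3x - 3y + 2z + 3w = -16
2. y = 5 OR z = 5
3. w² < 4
Yes

Take x = 5, y = 5, z = 7, w = 0. Substituting into each constraint:
  (1) -3(5) - 3(5) + 2(7) + 3(0) = -16 ✓
  (2) y = 5, target 5 ✓ (first branch holds)
  (3) w² = (0)² = 0, and 0 < 4 ✓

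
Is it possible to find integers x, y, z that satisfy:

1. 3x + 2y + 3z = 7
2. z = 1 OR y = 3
Yes

Take x = 0, y = 2, z = 1. Substituting into each constraint:
  (1) 3(0) + 2(2) + 3(1) = 7 ✓
  (2) z = 1, target 1 ✓ (first branch holds)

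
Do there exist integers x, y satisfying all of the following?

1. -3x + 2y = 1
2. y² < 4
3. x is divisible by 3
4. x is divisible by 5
No

The full constraint system is jointly infeasible over the integers. Each constraint and what it forces:

  - -3x + 2y = 1: is a linear equation tying the variables together
  - y² < 4: restricts y to |y| ≤ 1
  - x is divisible by 3: restricts x to multiples of 3
  - x is divisible by 5: restricts x to multiples of 5

The bounds confine y to {-1, 0, 1}. For each value, substitute into the equation:
  • y = -1: the equation forces x = -1, but 5 does not divide -1.
  • y = 0: the equation gives -3x = 1, so x would not be an integer.
  • y = 1: the equation gives -3x = -1, so x would not be an integer.
Every case fails, so no integer solution exists.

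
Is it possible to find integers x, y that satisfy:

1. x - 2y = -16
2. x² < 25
Yes

Take x = 0, y = 8. Substituting into each constraint:
  (1) 0 - 2(8) = -16 ✓
  (2) x² = (0)² = 0, and 0 < 25 ✓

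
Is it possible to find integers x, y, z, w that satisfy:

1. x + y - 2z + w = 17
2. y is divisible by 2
Yes

Take x = 0, y = 0, z = 0, w = 17. Substituting into each constraint:
  (1) 0 + 0 - 2(0) + 17 = 17 ✓
  (2) 0 = 2 × 0, remainder 0 ✓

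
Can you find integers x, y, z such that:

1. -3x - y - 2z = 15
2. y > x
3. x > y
No

A contradictory subset is {y > x, x > y}. No integer assignment can satisfy these jointly:

  - y > x: bounds one variable relative to another variable
  - x > y: bounds one variable relative to another variable

Direct contradiction: y > x and x > y cannot both hold.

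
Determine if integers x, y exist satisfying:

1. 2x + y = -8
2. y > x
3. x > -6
Yes

Take x = -3, y = -2. Substituting into each constraint:
  (1) 2(-3) + (-2) = -8 ✓
  (2) -2 > -3 ✓
  (3) -3 > -6 ✓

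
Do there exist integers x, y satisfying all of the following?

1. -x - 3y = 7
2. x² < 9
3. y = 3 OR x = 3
No

The full constraint system is jointly infeasible over the integers. Each constraint and what it forces:

  - -x - 3y = 7: is a linear equation tying the variables together
  - x² < 9: restricts x to |x| ≤ 2
  - y = 3 OR x = 3: forces a choice: either y = 3 or x = 3

Split on the disjunction (y = 3 OR x = 3):
  • If y = 3: the equation forces x = -16, but x² < 9 requires |x| ≤ 2.
  • If x = 3: this contradicts x² < 9, which requires |x| ≤ 2.
Both branches are infeasible, so the system has no integer solution.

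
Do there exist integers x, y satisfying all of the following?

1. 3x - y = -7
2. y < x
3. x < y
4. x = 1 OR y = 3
No

A contradictory subset is {y < x, x < y}. No integer assignment can satisfy these jointly:

  - y < x: bounds one variable relative to another variable
  - x < y: bounds one variable relative to another variable

Direct contradiction: x > y and y > x cannot both hold.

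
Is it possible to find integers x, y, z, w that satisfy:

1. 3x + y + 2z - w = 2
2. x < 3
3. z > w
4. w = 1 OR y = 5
Yes

Take x = -2, y = 5, z = 2, w = 1. Substituting into each constraint:
  (1) 3(-2) + 5 + 2(2) + (-1) = 2 ✓
  (2) -2 < 3 ✓
  (3) 2 > 1 ✓
  (4) w = 1, target 1 ✓ (first branch holds)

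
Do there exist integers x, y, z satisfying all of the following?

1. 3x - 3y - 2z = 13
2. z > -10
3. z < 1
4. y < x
Yes

Take x = 1, y = 0, z = -5. Substituting into each constraint:
  (1) 3(1) - 3(0) - 2(-5) = 13 ✓
  (2) -5 > -10 ✓
  (3) -5 < 1 ✓
  (4) 0 < 1 ✓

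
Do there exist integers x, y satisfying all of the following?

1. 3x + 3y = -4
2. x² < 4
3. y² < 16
No

Even the single constraint (3x + 3y = -4) is infeasible over the integers.

  - 3x + 3y = -4: every term on the left is divisible by 3, so the LHS ≡ 0 (mod 3), but the RHS -4 is not — no integer solution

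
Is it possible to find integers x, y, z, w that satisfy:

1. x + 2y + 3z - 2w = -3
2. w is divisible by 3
Yes

Take x = 1, y = -2, z = 0, w = 0. Substituting into each constraint:
  (1) 1 + 2(-2) + 3(0) - 2(0) = -3 ✓
  (2) 0 = 3 × 0, remainder 0 ✓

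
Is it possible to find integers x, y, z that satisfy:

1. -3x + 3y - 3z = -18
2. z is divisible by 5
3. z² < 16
Yes

Take x = 6, y = 0, z = 0. Substituting into each constraint:
  (1) -3(6) + 3(0) - 3(0) = -18 ✓
  (2) 0 = 5 × 0, remainder 0 ✓
  (3) z² = (0)² = 0, and 0 < 16 ✓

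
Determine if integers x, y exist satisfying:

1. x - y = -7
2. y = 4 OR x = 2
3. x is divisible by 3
Yes

Take x = -3, y = 4. Substituting into each constraint:
  (1) (-3) + (-4) = -7 ✓
  (2) y = 4, target 4 ✓ (first branch holds)
  (3) -3 = 3 × -1, remainder 0 ✓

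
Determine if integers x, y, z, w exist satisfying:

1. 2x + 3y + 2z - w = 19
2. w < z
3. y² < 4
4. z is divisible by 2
Yes

Take x = 9, y = 0, z = 0, w = -1. Substituting into each constraint:
  (1) 2(9) + 3(0) + 2(0) + 1 = 19 ✓
  (2) -1 < 0 ✓
  (3) y² = (0)² = 0, and 0 < 4 ✓
  (4) 0 = 2 × 0, remainder 0 ✓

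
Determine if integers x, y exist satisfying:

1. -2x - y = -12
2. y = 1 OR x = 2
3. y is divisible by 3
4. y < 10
No

The full constraint system is jointly infeasible over the integers. Each constraint and what it forces:

  - -2x - y = -12: is a linear equation tying the variables together
  - y = 1 OR x = 2: forces a choice: either y = 1 or x = 2
  - y is divisible by 3: restricts y to multiples of 3
  - y < 10: bounds one variable relative to a constant

Split on the disjunction (y = 1 OR x = 2):
  • If y = 1: this contradicts the divisibility constraint — 1 is not a multiple of 3.
  • If x = 2: with x = 2, writing y = 3y', every remaining term of the linear equation is divisible by 3, so the left side is ≡ 0 (mod 3); but the right side -8 ≡ 1 (mod 3). No integers can satisfy it.
Both branches are infeasible, so the system has no integer solution.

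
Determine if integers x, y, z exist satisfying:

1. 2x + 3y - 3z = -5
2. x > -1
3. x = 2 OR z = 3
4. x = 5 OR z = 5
Yes

Take x = 2, y = 2, z = 5. Substituting into each constraint:
  (1) 2(2) + 3(2) - 3(5) = -5 ✓
  (2) 2 > -1 ✓
  (3) x = 2, target 2 ✓ (first branch holds)
  (4) z = 5, target 5 ✓ (second branch holds)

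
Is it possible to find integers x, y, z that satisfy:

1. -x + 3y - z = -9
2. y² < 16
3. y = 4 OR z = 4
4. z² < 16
No

A contradictory subset is {y² < 16, y = 4 OR z = 4, z² < 16}. No integer assignment can satisfy these jointly:

  - y² < 16: restricts y to |y| ≤ 3
  - y = 4 OR z = 4: forces a choice: either y = 4 or z = 4
  - z² < 16: restricts z to |z| ≤ 3

Split on the disjunction (y = 4 OR z = 4):
  • If y = 4: this contradicts y² < 16, which requires |y| ≤ 3.
  • If z = 4: this contradicts z² < 16, which requires |z| ≤ 3.
Both branches are infeasible, so the system has no integer solution.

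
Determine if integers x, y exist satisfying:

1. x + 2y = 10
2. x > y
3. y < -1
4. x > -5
Yes

Take x = 14, y = -2. Substituting into each constraint:
  (1) 14 + 2(-2) = 10 ✓
  (2) 14 > -2 ✓
  (3) -2 < -1 ✓
  (4) 14 > -5 ✓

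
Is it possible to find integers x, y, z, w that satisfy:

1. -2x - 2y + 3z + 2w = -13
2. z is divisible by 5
Yes

Take x = -1, y = 1, z = -5, w = 1. Substituting into each constraint:
  (1) -2(-1) - 2(1) + 3(-5) + 2(1) = -13 ✓
  (2) -5 = 5 × -1, remainder 0 ✓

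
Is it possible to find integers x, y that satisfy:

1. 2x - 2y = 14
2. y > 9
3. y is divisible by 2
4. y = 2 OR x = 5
No

A contradictory subset is {2x - 2y = 14, y > 9, y = 2 OR x = 5}. No integer assignment can satisfy these jointly:

  - 2x - 2y = 14: is a linear equation tying the variables together
  - y > 9: bounds one variable relative to a constant
  - y = 2 OR x = 5: forces a choice: either y = 2 or x = 5

Split on the disjunction (y = 2 OR x = 5):
  • If y = 2: this contradicts the bound y ≥ 10.
  • If x = 5: the equation forces y = -2, which contradicts the bound y ≥ 10.
Both branches are infeasible, so the system has no integer solution.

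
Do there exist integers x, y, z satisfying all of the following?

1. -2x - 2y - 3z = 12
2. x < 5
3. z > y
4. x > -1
Yes

Take x = 0, y = -3, z = -2. Substituting into each constraint:
  (1) -2(0) - 2(-3) - 3(-2) = 12 ✓
  (2) 0 < 5 ✓
  (3) -2 > -3 ✓
  (4) 0 > -1 ✓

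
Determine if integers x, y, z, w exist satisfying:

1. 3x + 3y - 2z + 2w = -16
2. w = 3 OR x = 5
Yes

Take x = 0, y = 0, z = 11, w = 3. Substituting into each constraint:
  (1) 3(0) + 3(0) - 2(11) + 2(3) = -16 ✓
  (2) w = 3, target 3 ✓ (first branch holds)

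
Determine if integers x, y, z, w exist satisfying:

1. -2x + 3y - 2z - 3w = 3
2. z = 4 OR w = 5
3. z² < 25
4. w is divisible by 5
Yes

Take x = -7, y = -1, z = 4, w = 0. Substituting into each constraint:
  (1) -2(-7) + 3(-1) - 2(4) - 3(0) = 3 ✓
  (2) z = 4, target 4 ✓ (first branch holds)
  (3) z² = (4)² = 16, and 16 < 25 ✓
  (4) 0 = 5 × 0, remainder 0 ✓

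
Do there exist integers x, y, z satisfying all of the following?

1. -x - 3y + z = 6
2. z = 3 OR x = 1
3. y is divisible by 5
Yes

Take x = 1, y = 0, z = 7. Substituting into each constraint:
  (1) (-1) - 3(0) + 7 = 6 ✓
  (2) x = 1, target 1 ✓ (second branch holds)
  (3) 0 = 5 × 0, remainder 0 ✓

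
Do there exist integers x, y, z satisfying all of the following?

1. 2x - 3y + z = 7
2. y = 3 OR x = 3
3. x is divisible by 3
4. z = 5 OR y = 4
Yes

Take x = 3, y = 4, z = 13. Substituting into each constraint:
  (1) 2(3) - 3(4) + 13 = 7 ✓
  (2) x = 3, target 3 ✓ (second branch holds)
  (3) 3 = 3 × 1, remainder 0 ✓
  (4) y = 4, target 4 ✓ (second branch holds)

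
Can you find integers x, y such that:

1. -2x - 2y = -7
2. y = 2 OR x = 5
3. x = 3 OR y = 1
No

Even the single constraint (-2x - 2y = -7) is infeasible over the integers.

  - -2x - 2y = -7: every term on the left is divisible by 2, so the LHS ≡ 0 (mod 2), but the RHS -7 is not — no integer solution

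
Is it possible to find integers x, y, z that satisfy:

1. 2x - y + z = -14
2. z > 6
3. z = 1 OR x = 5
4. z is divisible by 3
Yes

Take x = 5, y = 33, z = 9. Substituting into each constraint:
  (1) 2(5) + (-33) + 9 = -14 ✓
  (2) 9 > 6 ✓
  (3) x = 5, target 5 ✓ (second branch holds)
  (4) 9 = 3 × 3, remainder 0 ✓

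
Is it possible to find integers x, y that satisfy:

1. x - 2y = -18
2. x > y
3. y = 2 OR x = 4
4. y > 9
No

The full constraint system is jointly infeasible over the integers. Each constraint and what it forces:

  - x - 2y = -18: is a linear equation tying the variables together
  - x > y: bounds one variable relative to another variable
  - y = 2 OR x = 4: forces a choice: either y = 2 or x = 4
  - y > 9: bounds one variable relative to a constant

Split on the disjunction (y = 2 OR x = 4):
  • If y = 2: this contradicts the bound y ≥ 10.
  • If x = 4: the equation forces y = 11, giving (x, y) = (4, 11), which violates x > y.
Both branches are infeasible, so the system has no integer solution.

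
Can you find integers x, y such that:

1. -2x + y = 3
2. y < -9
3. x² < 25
No

The full constraint system is jointly infeasible over the integers. Each constraint and what it forces:

  - -2x + y = 3: is a linear equation tying the variables together
  - y < -9: bounds one variable relative to a constant
  - x² < 25: restricts x to |x| ≤ 4

Range argument: with x ∈ [-4, 4], y ∈ [−∞, -10], the left side of the equation is at most -2, but the right side is 3 > -2. No integer solution exists.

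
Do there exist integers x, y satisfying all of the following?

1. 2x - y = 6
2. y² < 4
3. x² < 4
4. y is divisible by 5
No

A contradictory subset is {2x - y = 6, y² < 4, x² < 4}. No integer assignment can satisfy these jointly:

  - 2x - y = 6: is a linear equation tying the variables together
  - y² < 4: restricts y to |y| ≤ 1
  - x² < 4: restricts x to |x| ≤ 1

Range argument: with x ∈ [-1, 1], y ∈ [-1, 1], the left side of the equation is at most 3, but the right side is 6 > 3. No integer solution exists.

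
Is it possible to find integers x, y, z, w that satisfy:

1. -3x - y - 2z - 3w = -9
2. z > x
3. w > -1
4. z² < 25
Yes

Take x = 0, y = 7, z = 1, w = 0. Substituting into each constraint:
  (1) -3(0) + (-7) - 2(1) - 3(0) = -9 ✓
  (2) 1 > 0 ✓
  (3) 0 > -1 ✓
  (4) z² = (1)² = 1, and 1 < 25 ✓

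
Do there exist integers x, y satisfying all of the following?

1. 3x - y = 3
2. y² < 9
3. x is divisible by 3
No

The full constraint system is jointly infeasible over the integers. Each constraint and what it forces:

  - 3x - y = 3: is a linear equation tying the variables together
  - y² < 9: restricts y to |y| ≤ 2
  - x is divisible by 3: restricts x to multiples of 3

The bounds confine y to {-2, -1, 0, 1, 2}. For each value, substitute into the equation:
  • y = -2: the equation gives 3x = 1, so x would not be an integer.
  • y = -1: the equation gives 3x = 2, so x would not be an integer.
  • y = 0: the equation forces x = 1, but 3 does not divide 1.
  • y = 1: the equation gives 3x = 4, so x would not be an integer.
  • y = 2: the equation gives 3x = 5, so x would not be an integer.
Every case fails, so no integer solution exists.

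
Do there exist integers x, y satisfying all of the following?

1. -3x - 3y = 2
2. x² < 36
No

Even the single constraint (-3x - 3y = 2) is infeasible over the integers.

  - -3x - 3y = 2: every term on the left is divisible by 3, so the LHS ≡ 0 (mod 3), but the RHS 2 is not — no integer solution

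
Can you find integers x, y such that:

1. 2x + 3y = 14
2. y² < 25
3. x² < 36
Yes

Take x = 1, y = 4. Substituting into each constraint:
  (1) 2(1) + 3(4) = 14 ✓
  (2) y² = (4)² = 16, and 16 < 25 ✓
  (3) x² = (1)² = 1, and 1 < 36 ✓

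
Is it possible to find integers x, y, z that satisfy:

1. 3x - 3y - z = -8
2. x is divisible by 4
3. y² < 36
Yes

Take x = 0, y = 0, z = 8. Substituting into each constraint:
  (1) 3(0) - 3(0) + (-8) = -8 ✓
  (2) 0 = 4 × 0, remainder 0 ✓
  (3) y² = (0)² = 0, and 0 < 36 ✓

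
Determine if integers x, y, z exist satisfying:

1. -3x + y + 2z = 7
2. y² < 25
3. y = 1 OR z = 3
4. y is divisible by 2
Yes

Take x = 1, y = 4, z = 3. Substituting into each constraint:
  (1) -3(1) + 4 + 2(3) = 7 ✓
  (2) y² = (4)² = 16, and 16 < 25 ✓
  (3) z = 3, target 3 ✓ (second branch holds)
  (4) 4 = 2 × 2, remainder 0 ✓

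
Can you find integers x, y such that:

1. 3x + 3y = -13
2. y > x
No

Even the single constraint (3x + 3y = -13) is infeasible over the integers.

  - 3x + 3y = -13: every term on the left is divisible by 3, so the LHS ≡ 0 (mod 3), but the RHS -13 is not — no integer solution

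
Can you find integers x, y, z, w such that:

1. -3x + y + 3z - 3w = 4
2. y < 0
Yes

Take x = 0, y = -2, z = 2, w = 0. Substituting into each constraint:
  (1) -3(0) + (-2) + 3(2) - 3(0) = 4 ✓
  (2) -2 < 0 ✓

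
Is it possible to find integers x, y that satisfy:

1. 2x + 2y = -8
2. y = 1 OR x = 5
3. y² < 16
Yes

Take x = -5, y = 1. Substituting into each constraint:
  (1) 2(-5) + 2(1) = -8 ✓
  (2) y = 1, target 1 ✓ (first branch holds)
  (3) y² = (1)² = 1, and 1 < 16 ✓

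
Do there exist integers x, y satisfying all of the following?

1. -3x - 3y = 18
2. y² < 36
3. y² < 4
Yes

Take x = -6, y = 0. Substituting into each constraint:
  (1) -3(-6) - 3(0) = 18 ✓
  (2) y² = (0)² = 0, and 0 < 36 ✓
  (3) y² = (0)² = 0, and 0 < 4 ✓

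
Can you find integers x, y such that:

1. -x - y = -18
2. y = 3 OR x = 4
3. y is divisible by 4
No

The full constraint system is jointly infeasible over the integers. Each constraint and what it forces:

  - -x - y = -18: is a linear equation tying the variables together
  - y = 3 OR x = 4: forces a choice: either y = 3 or x = 4
  - y is divisible by 4: restricts y to multiples of 4

Split on the disjunction (y = 3 OR x = 4):
  • If y = 3: this contradicts the divisibility constraint — 3 is not a multiple of 4.
  • If x = 4: with x = 4, writing y = 4y', every remaining term of the linear equation is divisible by 4, so the left side is ≡ 0 (mod 4); but the right side -14 ≡ 2 (mod 4). No integers can satisfy it.
Both branches are infeasible, so the system has no integer solution.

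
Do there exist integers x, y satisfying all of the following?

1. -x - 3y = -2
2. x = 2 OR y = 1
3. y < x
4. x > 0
Yes

Take x = 2, y = 0. Substituting into each constraint:
  (1) (-2) - 3(0) = -2 ✓
  (2) x = 2, target 2 ✓ (first branch holds)
  (3) 0 < 2 ✓
  (4) 2 > 0 ✓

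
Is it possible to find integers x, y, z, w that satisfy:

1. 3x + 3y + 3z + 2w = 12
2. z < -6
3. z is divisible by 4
Yes

Take x = 0, y = 12, z = -8, w = 0. Substituting into each constraint:
  (1) 3(0) + 3(12) + 3(-8) + 2(0) = 12 ✓
  (2) -8 < -6 ✓
  (3) -8 = 4 × -2, remainder 0 ✓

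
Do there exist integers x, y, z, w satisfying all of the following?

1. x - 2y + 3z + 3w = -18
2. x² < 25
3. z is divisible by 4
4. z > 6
Yes

Take x = 0, y = 0, z = 8, w = -14. Substituting into each constraint:
  (1) 0 - 2(0) + 3(8) + 3(-14) = -18 ✓
  (2) x² = (0)² = 0, and 0 < 25 ✓
  (3) 8 = 4 × 2, remainder 0 ✓
  (4) 8 > 6 ✓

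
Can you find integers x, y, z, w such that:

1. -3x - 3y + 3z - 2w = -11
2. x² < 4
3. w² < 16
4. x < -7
No

A contradictory subset is {x² < 4, x < -7}. No integer assignment can satisfy these jointly:

  - x² < 4: restricts x to |x| ≤ 1
  - x < -7: bounds one variable relative to a constant

Direct contradiction: the bounds on x require x ≥ -1 and x ≤ -8 simultaneously, which is empty.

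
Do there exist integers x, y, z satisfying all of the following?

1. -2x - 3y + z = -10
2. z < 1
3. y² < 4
Yes

Take x = 5, y = 0, z = 0. Substituting into each constraint:
  (1) -2(5) - 3(0) + 0 = -10 ✓
  (2) 0 < 1 ✓
  (3) y² = (0)² = 0, and 0 < 4 ✓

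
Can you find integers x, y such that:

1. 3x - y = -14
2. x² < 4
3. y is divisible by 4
No

The full constraint system is jointly infeasible over the integers. Each constraint and what it forces:

  - 3x - y = -14: is a linear equation tying the variables together
  - x² < 4: restricts x to |x| ≤ 1
  - y is divisible by 4: restricts y to multiples of 4

The bounds confine x to {-1, 0, 1}. For each value, substitute into the equation:
  • x = -1: the equation forces y = 11, but 4 does not divide 11.
  • x = 0: the equation forces y = 14, but 4 does not divide 14.
  • x = 1: the equation forces y = 17, but 4 does not divide 17.
Every case fails, so no integer solution exists.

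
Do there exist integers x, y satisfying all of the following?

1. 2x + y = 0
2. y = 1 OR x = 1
Yes

Take x = 1, y = -2. Substituting into each constraint:
  (1) 2(1) + (-2) = 0 ✓
  (2) x = 1, target 1 ✓ (second branch holds)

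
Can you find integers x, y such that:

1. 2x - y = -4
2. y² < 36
Yes

Take x = 0, y = 4. Substituting into each constraint:
  (1) 2(0) + (-4) = -4 ✓
  (2) y² = (4)² = 16, and 16 < 36 ✓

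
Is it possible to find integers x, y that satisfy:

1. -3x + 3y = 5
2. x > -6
No

Even the single constraint (-3x + 3y = 5) is infeasible over the integers.

  - -3x + 3y = 5: every term on the left is divisible by 3, so the LHS ≡ 0 (mod 3), but the RHS 5 is not — no integer solution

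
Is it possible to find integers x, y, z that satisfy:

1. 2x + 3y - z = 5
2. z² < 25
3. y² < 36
Yes

Take x = 3, y = 0, z = 1. Substituting into each constraint:
  (1) 2(3) + 3(0) + (-1) = 5 ✓
  (2) z² = (1)² = 1, and 1 < 25 ✓
  (3) y² = (0)² = 0, and 0 < 36 ✓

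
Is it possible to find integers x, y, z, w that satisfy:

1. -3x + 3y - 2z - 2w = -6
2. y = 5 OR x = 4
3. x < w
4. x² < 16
Yes

Take x = 3, y = 5, z = 2, w = 4. Substituting into each constraint:
  (1) -3(3) + 3(5) - 2(2) - 2(4) = -6 ✓
  (2) y = 5, target 5 ✓ (first branch holds)
  (3) 3 < 4 ✓
  (4) x² = (3)² = 9, and 9 < 16 ✓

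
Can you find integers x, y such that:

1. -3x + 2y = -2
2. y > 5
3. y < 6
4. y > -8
No

A contradictory subset is {y > 5, y < 6}. No integer assignment can satisfy these jointly:

  - y > 5: bounds one variable relative to a constant
  - y < 6: bounds one variable relative to a constant

Direct contradiction: the bounds on y require y ≥ 6 and y ≤ 5 simultaneously, which is empty.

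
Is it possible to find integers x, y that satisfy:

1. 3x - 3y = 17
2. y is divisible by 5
No

Even the single constraint (3x - 3y = 17) is infeasible over the integers.

  - 3x - 3y = 17: every term on the left is divisible by 3, so the LHS ≡ 0 (mod 3), but the RHS 17 is not — no integer solution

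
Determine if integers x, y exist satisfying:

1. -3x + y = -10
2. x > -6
Yes

Take x = 0, y = -10. Substituting into each constraint:
  (1) -3(0) + (-10) = -10 ✓
  (2) 0 > -6 ✓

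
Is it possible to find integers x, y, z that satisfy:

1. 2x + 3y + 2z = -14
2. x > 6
Yes

Take x = 7, y = 0, z = -14. Substituting into each constraint:
  (1) 2(7) + 3(0) + 2(-14) = -14 ✓
  (2) 7 > 6 ✓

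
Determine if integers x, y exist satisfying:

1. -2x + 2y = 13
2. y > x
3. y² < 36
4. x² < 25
No

Even the single constraint (-2x + 2y = 13) is infeasible over the integers.

  - -2x + 2y = 13: every term on the left is divisible by 2, so the LHS ≡ 0 (mod 2), but the RHS 13 is not — no integer solution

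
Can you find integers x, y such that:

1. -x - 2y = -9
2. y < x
Yes

Take x = 5, y = 2. Substituting into each constraint:
  (1) (-5) - 2(2) = -9 ✓
  (2) 2 < 5 ✓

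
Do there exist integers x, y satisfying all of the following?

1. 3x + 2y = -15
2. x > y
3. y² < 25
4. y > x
No

A contradictory subset is {x > y, y > x}. No integer assignment can satisfy these jointly:

  - x > y: bounds one variable relative to another variable
  - y > x: bounds one variable relative to another variable

Direct contradiction: x > y and y > x cannot both hold.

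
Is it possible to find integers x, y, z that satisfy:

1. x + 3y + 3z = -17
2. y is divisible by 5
Yes

Take x = 1, y = 0, z = -6. Substituting into each constraint:
  (1) 1 + 3(0) + 3(-6) = -17 ✓
  (2) 0 = 5 × 0, remainder 0 ✓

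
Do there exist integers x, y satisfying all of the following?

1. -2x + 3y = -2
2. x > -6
Yes

Take x = 1, y = 0. Substituting into each constraint:
  (1) -2(1) + 3(0) = -2 ✓
  (2) 1 > -6 ✓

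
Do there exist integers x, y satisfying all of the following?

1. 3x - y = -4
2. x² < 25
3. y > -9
Yes

Take x = 0, y = 4. Substituting into each constraint:
  (1) 3(0) + (-4) = -4 ✓
  (2) x² = (0)² = 0, and 0 < 25 ✓
  (3) 4 > -9 ✓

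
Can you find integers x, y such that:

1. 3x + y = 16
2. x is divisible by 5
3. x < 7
Yes

Take x = 0, y = 16. Substituting into each constraint:
  (1) 3(0) + 16 = 16 ✓
  (2) 0 = 5 × 0, remainder 0 ✓
  (3) 0 < 7 ✓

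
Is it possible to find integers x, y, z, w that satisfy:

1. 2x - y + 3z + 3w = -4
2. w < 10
Yes

Take x = 0, y = 1, z = 0, w = -1. Substituting into each constraint:
  (1) 2(0) + (-1) + 3(0) + 3(-1) = -4 ✓
  (2) -1 < 10 ✓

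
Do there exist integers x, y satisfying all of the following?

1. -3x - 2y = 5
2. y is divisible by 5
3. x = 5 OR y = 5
Yes

Take x = -5, y = 5. Substituting into each constraint:
  (1) -3(-5) - 2(5) = 5 ✓
  (2) 5 = 5 × 1, remainder 0 ✓
  (3) y = 5, target 5 ✓ (second branch holds)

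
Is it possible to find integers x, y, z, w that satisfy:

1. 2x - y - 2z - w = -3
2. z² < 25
Yes

Take x = 0, y = 1, z = 1, w = 0. Substituting into each constraint:
  (1) 2(0) + (-1) - 2(1) + 0 = -3 ✓
  (2) z² = (1)² = 1, and 1 < 25 ✓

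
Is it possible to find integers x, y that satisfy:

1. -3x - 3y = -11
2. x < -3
No

Even the single constraint (-3x - 3y = -11) is infeasible over the integers.

  - -3x - 3y = -11: every term on the left is divisible by 3, so the LHS ≡ 0 (mod 3), but the RHS -11 is not — no integer solution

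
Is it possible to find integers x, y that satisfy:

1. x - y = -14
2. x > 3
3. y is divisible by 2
Yes

Take x = 4, y = 18. Substituting into each constraint:
  (1) 4 + (-18) = -14 ✓
  (2) 4 > 3 ✓
  (3) 18 = 2 × 9, remainder 0 ✓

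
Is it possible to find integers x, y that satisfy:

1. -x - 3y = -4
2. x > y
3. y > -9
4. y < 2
Yes

Take x = 4, y = 0. Substituting into each constraint:
  (1) (-4) - 3(0) = -4 ✓
  (2) 4 > 0 ✓
  (3) 0 > -9 ✓
  (4) 0 < 2 ✓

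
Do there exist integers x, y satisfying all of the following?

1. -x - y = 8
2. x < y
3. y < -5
No

The full constraint system is jointly infeasible over the integers. Each constraint and what it forces:

  - -x - y = 8: is a linear equation tying the variables together
  - x < y: bounds one variable relative to another variable
  - y < -5: bounds one variable relative to a constant

Propagating the comparison: x < y and y ≤ -6 give x ≤ -7. Range argument: with x ∈ [−∞, -7], y ∈ [−∞, -6], the left side of the equation is at least 13, but the right side is 8 < 13. No integer solution exists.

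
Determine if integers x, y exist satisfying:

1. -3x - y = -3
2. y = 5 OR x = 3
Yes

Take x = 3, y = -6. Substituting into each constraint:
  (1) -3(3) + 6 = -3 ✓
  (2) x = 3, target 3 ✓ (second branch holds)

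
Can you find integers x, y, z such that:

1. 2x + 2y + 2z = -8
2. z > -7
Yes

Take x = 0, y = 0, z = -4. Substituting into each constraint:
  (1) 2(0) + 2(0) + 2(-4) = -8 ✓
  (2) -4 > -7 ✓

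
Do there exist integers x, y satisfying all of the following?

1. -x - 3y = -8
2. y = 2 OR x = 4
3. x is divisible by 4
No

The full constraint system is jointly infeasible over the integers. Each constraint and what it forces:

  - -x - 3y = -8: is a linear equation tying the variables together
  - y = 2 OR x = 4: forces a choice: either y = 2 or x = 4
  - x is divisible by 4: restricts x to multiples of 4

Split on the disjunction (y = 2 OR x = 4):
  • If y = 2: with y = 2, writing x = 4x', every remaining term of the linear equation is divisible by 4, so the left side is ≡ 0 (mod 4); but the right side -2 ≡ 2 (mod 4). No integers can satisfy it.
  • If x = 4: with x = 4, every remaining term of the linear equation is divisible by 3, so the left side is ≡ 0 (mod 3); but the right side -4 ≡ 2 (mod 3). No integers can satisfy it.
Both branches are infeasible, so the system has no integer solution.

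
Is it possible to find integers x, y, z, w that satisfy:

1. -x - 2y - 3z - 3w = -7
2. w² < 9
Yes

Take x = 0, y = 2, z = 1, w = 0. Substituting into each constraint:
  (1) 0 - 2(2) - 3(1) - 3(0) = -7 ✓
  (2) w² = (0)² = 0, and 0 < 9 ✓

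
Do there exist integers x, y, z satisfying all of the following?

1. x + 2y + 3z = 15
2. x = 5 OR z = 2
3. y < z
Yes

Take x = 7, y = 1, z = 2. Substituting into each constraint:
  (1) 7 + 2(1) + 3(2) = 15 ✓
  (2) z = 2, target 2 ✓ (second branch holds)
  (3) 1 < 2 ✓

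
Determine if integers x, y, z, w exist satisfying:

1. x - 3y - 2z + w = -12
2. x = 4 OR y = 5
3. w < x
Yes

Take x = 0, y = 5, z = -2, w = -1. Substituting into each constraint:
  (1) 0 - 3(5) - 2(-2) + (-1) = -12 ✓
  (2) y = 5, target 5 ✓ (second branch holds)
  (3) -1 < 0 ✓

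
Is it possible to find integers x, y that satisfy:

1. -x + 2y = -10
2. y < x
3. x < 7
Yes

Take x = -8, y = -9. Substituting into each constraint:
  (1) 8 + 2(-9) = -10 ✓
  (2) -9 < -8 ✓
  (3) -8 < 7 ✓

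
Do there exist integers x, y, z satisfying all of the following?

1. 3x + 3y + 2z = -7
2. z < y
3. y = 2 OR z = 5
Yes

Take x = -5, y = 2, z = 1. Substituting into each constraint:
  (1) 3(-5) + 3(2) + 2(1) = -7 ✓
  (2) 1 < 2 ✓
  (3) y = 2, target 2 ✓ (first branch holds)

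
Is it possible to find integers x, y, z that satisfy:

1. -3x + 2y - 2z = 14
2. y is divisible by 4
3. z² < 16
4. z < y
Yes

Take x = -4, y = 0, z = -1. Substituting into each constraint:
  (1) -3(-4) + 2(0) - 2(-1) = 14 ✓
  (2) 0 = 4 × 0, remainder 0 ✓
  (3) z² = (-1)² = 1, and 1 < 16 ✓
  (4) -1 < 0 ✓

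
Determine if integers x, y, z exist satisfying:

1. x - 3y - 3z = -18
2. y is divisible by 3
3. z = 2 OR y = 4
Yes

Take x = 6, y = 6, z = 2. Substituting into each constraint:
  (1) 6 - 3(6) - 3(2) = -18 ✓
  (2) 6 = 3 × 2, remainder 0 ✓
  (3) z = 2, target 2 ✓ (first branch holds)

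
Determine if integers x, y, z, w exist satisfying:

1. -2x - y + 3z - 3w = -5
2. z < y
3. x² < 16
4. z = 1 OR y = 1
Yes

Take x = 3, y = 2, z = 1, w = 0. Substituting into each constraint:
  (1) -2(3) + (-2) + 3(1) - 3(0) = -5 ✓
  (2) 1 < 2 ✓
  (3) x² = (3)² = 9, and 9 < 16 ✓
  (4) z = 1, target 1 ✓ (first branch holds)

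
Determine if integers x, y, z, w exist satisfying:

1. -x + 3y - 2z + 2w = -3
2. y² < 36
Yes

Take x = 3, y = 0, z = 0, w = 0. Substituting into each constraint:
  (1) (-3) + 3(0) - 2(0) + 2(0) = -3 ✓
  (2) y² = (0)² = 0, and 0 < 36 ✓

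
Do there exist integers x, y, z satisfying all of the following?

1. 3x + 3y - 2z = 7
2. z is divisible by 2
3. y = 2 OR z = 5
Yes

Take x = -1, y = 2, z = -2. Substituting into each constraint:
  (1) 3(-1) + 3(2) - 2(-2) = 7 ✓
  (2) -2 = 2 × -1, remainder 0 ✓
  (3) y = 2, target 2 ✓ (first branch holds)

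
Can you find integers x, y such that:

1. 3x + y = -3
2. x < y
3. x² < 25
Yes

Take x = -1, y = 0. Substituting into each constraint:
  (1) 3(-1) + 0 = -3 ✓
  (2) -1 < 0 ✓
  (3) x² = (-1)² = 1, and 1 < 25 ✓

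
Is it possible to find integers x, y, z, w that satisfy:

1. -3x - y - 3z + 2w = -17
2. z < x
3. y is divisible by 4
Yes

Take x = 0, y = 0, z = -1, w = -10. Substituting into each constraint:
  (1) -3(0) + 0 - 3(-1) + 2(-10) = -17 ✓
  (2) -1 < 0 ✓
  (3) 0 = 4 × 0, remainder 0 ✓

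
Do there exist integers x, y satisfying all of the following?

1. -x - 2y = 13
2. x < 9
Yes

Take x = 1, y = -7. Substituting into each constraint:
  (1) (-1) - 2(-7) = 13 ✓
  (2) 1 < 9 ✓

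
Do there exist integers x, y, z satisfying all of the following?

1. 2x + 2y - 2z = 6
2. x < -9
Yes

Take x = -10, y = 13, z = 0. Substituting into each constraint:
  (1) 2(-10) + 2(13) - 2(0) = 6 ✓
  (2) -10 < -9 ✓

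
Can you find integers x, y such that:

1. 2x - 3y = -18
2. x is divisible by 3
Yes

Take x = 0, y = 6. Substituting into each constraint:
  (1) 2(0) - 3(6) = -18 ✓
  (2) 0 = 3 × 0, remainder 0 ✓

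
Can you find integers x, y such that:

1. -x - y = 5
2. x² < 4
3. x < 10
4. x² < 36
Yes

Take x = 0, y = -5. Substituting into each constraint:
  (1) 0 + 5 = 5 ✓
  (2) x² = (0)² = 0, and 0 < 4 ✓
  (3) 0 < 10 ✓
  (4) x² = (0)² = 0, and 0 < 36 ✓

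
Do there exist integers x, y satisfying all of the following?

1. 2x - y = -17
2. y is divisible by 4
No

The full constraint system is jointly infeasible over the integers. Each constraint and what it forces:

  - 2x - y = -17: is a linear equation tying the variables together
  - y is divisible by 4: restricts y to multiples of 4

Modular obstruction: writing y = 4y', every remaining term of the linear equation is divisible by 2, so the left side is ≡ 0 (mod 2); but the right side -17 ≡ 1 (mod 2). No integers can satisfy it.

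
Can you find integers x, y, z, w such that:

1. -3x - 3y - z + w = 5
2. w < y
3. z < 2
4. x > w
Yes

Take x = 1, y = 1, z = -11, w = 0. Substituting into each constraint:
  (1) -3(1) - 3(1) + 11 + 0 = 5 ✓
  (2) 0 < 1 ✓
  (3) -11 < 2 ✓
  (4) 1 > 0 ✓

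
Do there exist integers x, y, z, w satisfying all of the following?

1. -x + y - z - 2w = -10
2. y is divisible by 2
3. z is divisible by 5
Yes

Take x = 0, y = 0, z = 0, w = 5. Substituting into each constraint:
  (1) 0 + 0 + 0 - 2(5) = -10 ✓
  (2) 0 = 2 × 0, remainder 0 ✓
  (3) 0 = 5 × 0, remainder 0 ✓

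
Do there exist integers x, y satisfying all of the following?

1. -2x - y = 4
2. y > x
Yes

Take x = -2, y = 0. Substituting into each constraint:
  (1) -2(-2) + 0 = 4 ✓
  (2) 0 > -2 ✓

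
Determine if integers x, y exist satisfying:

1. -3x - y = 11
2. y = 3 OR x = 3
Yes

Take x = 3, y = -20. Substituting into each constraint:
  (1) -3(3) + 20 = 11 ✓
  (2) x = 3, target 3 ✓ (second branch holds)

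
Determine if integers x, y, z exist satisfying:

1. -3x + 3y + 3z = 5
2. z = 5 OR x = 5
No

Even the single constraint (-3x + 3y + 3z = 5) is infeasible over the integers.

  - -3x + 3y + 3z = 5: every term on the left is divisible by 3, so the LHS ≡ 0 (mod 3), but the RHS 5 is not — no integer solution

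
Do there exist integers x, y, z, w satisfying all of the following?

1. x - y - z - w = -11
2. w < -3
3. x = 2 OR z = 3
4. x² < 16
Yes

Take x = 2, y = 17, z = 0, w = -4. Substituting into each constraint:
  (1) 2 + (-17) + 0 + 4 = -11 ✓
  (2) -4 < -3 ✓
  (3) x = 2, target 2 ✓ (first branch holds)
  (4) x² = (2)² = 4, and 4 < 16 ✓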